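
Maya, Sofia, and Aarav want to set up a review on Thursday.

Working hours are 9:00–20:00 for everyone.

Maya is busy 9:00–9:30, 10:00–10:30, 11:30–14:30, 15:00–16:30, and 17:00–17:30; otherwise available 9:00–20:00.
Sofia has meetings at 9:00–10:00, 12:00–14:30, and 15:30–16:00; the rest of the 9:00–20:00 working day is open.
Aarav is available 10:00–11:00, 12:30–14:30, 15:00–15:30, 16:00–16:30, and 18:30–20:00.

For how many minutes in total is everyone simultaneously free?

120 minutes

Maya free within 09:00–20:00: 09:30–10:00, 10:30–11:30, 14:30–15:00, 16:30–17:00, 17:30–20:00.
Sofia free within 09:00–20:00: 10:00–12:00, 14:30–15:30, 16:00–20:00.
Maya ∩ Sofia: 10:30–11:30, 14:30–15:00, 16:30–17:00, 17:30–20:00.
Maya ∩ Sofia ∩ Aarav: 10:30–11:00, 18:30–20:00.
Total common minutes: 30 + 90 = 120.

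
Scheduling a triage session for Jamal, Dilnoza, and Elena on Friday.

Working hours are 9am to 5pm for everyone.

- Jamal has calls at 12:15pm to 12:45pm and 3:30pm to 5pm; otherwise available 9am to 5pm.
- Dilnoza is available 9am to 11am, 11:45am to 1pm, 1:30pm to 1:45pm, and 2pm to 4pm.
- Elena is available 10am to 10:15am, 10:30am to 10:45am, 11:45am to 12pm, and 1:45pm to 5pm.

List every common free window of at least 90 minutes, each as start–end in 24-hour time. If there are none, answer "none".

Jamal free within 09:00–17:00: 09:00–12:15, 12:45–15:30.
Jamal ∩ Dilnoza: 09:00–11:00, 11:45–12:15, 12:45–13:00, 13:30–13:45, 14:00–15:30.
Jamal ∩ Dilnoza ∩ Elena: 10:00–10:15, 10:30–10:45, 11:45–12:00, 14:00–15:30.
Windows ≥ 90 min: 14:00–15:30.

14:00–15:30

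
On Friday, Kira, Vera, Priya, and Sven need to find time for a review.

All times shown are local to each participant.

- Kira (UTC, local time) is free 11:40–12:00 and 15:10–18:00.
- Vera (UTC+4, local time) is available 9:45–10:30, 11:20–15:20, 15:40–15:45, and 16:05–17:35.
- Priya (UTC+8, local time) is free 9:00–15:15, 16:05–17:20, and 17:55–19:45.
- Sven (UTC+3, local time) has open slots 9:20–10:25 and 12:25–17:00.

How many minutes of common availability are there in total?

5 minutes

Kira → UTC: 11:40–12:00, 15:10–18:00.
Vera → UTC: 05:45–06:30, 07:20–11:20, 11:40–11:45, 12:05–13:35.
Priya → UTC: 01:00–07:15, 08:05–09:20, 09:55–11:45.
Sven → UTC: 06:20–07:25, 09:25–14:00.
Kira ∩ Vera: 11:40–11:45.
Kira ∩ Vera ∩ Priya: 11:40–11:45.
Kira ∩ Vera ∩ Priya ∩ Sven: 11:40–11:45.
Total common minutes: 5.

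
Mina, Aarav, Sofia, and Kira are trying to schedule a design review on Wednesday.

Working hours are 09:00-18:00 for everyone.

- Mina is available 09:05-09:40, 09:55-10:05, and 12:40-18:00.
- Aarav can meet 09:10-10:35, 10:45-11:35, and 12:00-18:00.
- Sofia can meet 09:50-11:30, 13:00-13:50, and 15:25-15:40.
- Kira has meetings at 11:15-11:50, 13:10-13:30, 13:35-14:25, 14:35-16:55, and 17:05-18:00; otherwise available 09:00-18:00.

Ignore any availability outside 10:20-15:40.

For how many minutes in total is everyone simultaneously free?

15 minutes

Kira free within 09:00–18:00: 09:00–11:15, 11:50–13:10, 13:30–13:35, 14:25–14:35, 16:55–17:05.
Mina ∩ Aarav: 09:10–09:40, 09:55–10:05, 12:40–18:00.
Mina ∩ Aarav ∩ Sofia: 09:55–10:05, 13:00–13:50, 15:25–15:40.
Mina ∩ Aarav ∩ Sofia ∩ Kira: 09:55–10:05, 13:00–13:10, 13:30–13:35.
Restricted to 10:20–15:40: 13:00–13:10, 13:30–13:35.
Total common minutes: 10 + 5 = 15.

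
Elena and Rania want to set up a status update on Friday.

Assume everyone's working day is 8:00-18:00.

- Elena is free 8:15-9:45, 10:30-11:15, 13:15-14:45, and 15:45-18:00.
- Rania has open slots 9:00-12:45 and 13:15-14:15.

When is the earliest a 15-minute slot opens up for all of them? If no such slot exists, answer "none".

Elena ∩ Rania: 09:00–09:45, 10:30–11:15, 13:15–14:15.
Windows ≥ 15 min: 09:00–09:45, 10:30–11:15, 13:15–14:15.
Earliest such window starts at 09:00.

09:00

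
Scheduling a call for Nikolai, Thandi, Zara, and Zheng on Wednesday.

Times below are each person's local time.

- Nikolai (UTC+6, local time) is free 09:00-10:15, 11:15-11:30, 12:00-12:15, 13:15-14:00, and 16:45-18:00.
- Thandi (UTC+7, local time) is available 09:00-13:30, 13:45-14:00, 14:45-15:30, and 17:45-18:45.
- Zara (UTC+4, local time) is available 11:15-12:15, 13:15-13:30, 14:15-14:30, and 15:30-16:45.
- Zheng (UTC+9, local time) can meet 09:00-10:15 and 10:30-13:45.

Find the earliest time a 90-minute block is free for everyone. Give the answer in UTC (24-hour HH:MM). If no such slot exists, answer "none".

Nikolai → UTC: 03:00–04:15, 05:15–05:30, 06:00–06:15, 07:15–08:00, 10:45–12:00.
Thandi → UTC: 02:00–06:30, 06:45–07:00, 07:45–08:30, 10:45–11:45.
Zara → UTC: 07:15–08:15, 09:15–09:30, 10:15–10:30, 11:30–12:45.
Zheng → UTC: 00:00–01:15, 01:30–04:45.
Nikolai ∩ Thandi: 03:00–04:15, 05:15–05:30, 06:00–06:15, 07:45–08:00, 10:45–11:45.
Nikolai ∩ Thandi ∩ Zara: 07:45–08:00, 11:30–11:45.
Nikolai ∩ Thandi ∩ Zara ∩ Zheng: (none).
Windows ≥ 90 min: (none).

none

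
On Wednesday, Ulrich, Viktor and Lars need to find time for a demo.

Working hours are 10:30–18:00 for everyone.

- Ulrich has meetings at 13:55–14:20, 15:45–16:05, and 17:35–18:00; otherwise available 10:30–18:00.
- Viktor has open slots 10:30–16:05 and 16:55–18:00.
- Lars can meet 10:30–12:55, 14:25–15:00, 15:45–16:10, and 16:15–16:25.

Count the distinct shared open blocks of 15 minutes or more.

2

Ulrich free within 10:30–18:00: 10:30–13:55, 14:20–15:45, 16:05–17:35.
Ulrich ∩ Viktor: 10:30–13:55, 14:20–15:45, 16:55–17:35.
Ulrich ∩ Viktor ∩ Lars: 10:30–12:55, 14:25–15:00.
Windows ≥ 15 min: 10:30–12:55, 14:25–15:00.
That's 2 windows.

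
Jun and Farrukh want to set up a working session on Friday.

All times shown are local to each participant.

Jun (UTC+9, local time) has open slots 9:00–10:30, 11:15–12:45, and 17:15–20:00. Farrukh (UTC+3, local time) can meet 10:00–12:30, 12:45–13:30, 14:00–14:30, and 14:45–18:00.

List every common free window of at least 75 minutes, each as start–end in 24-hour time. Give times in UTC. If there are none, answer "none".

08:15–09:30

Jun → UTC: 00:00–01:30, 02:15–03:45, 08:15–11:00.
Farrukh → UTC: 07:00–09:30, 09:45–10:30, 11:00–11:30, 11:45–15:00.
Jun ∩ Farrukh: 08:15–09:30, 09:45–10:30.
Windows ≥ 75 min: 08:15–09:30.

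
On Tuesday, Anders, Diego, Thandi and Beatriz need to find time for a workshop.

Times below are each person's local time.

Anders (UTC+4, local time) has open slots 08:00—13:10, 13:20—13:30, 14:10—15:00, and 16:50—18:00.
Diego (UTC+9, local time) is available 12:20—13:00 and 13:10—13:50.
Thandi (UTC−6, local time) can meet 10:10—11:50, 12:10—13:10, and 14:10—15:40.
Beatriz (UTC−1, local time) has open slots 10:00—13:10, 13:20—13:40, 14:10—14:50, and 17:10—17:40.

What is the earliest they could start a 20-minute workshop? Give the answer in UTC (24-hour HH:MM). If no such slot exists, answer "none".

none

Anders → UTC: 04:00–09:10, 09:20–09:30, 10:10–11:00, 12:50–14:00.
Diego → UTC: 03:20–04:00, 04:10–04:50.
Thandi → UTC: 16:10–17:50, 18:10–19:10, 20:10–21:40.
Beatriz → UTC: 11:00–14:10, 14:20–14:40, 15:10–15:50, 18:10–18:40.
Anders ∩ Diego: 04:10–04:50.
Anders ∩ Diego ∩ Thandi: (none).
Anders ∩ Diego ∩ Thandi ∩ Beatriz: (none).
Windows ≥ 20 min: (none).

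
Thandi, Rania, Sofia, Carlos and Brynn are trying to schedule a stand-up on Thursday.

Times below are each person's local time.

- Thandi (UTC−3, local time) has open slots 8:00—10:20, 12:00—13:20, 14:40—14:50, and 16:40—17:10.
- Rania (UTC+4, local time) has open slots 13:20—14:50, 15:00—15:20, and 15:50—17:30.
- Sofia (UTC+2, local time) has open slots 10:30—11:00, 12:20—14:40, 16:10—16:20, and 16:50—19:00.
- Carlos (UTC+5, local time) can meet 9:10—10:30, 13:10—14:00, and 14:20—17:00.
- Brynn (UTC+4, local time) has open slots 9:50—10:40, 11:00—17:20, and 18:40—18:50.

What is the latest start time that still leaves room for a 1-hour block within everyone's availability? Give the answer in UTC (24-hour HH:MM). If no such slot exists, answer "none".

Thandi → UTC: 11:00–13:20, 15:00–16:20, 17:40–17:50, 19:40–20:10.
Rania → UTC: 09:20–10:50, 11:00–11:20, 11:50–13:30.
Sofia → UTC: 08:30–09:00, 10:20–12:40, 14:10–14:20, 14:50–17:00.
Carlos → UTC: 04:10–05:30, 08:10–09:00, 09:20–12:00.
Brynn → UTC: 05:50–06:40, 07:00–13:20, 14:40–14:50.
Thandi ∩ Rania: 11:00–11:20, 11:50–13:20.
Thandi ∩ Rania ∩ Sofia: 11:00–11:20, 11:50–12:40.
Thandi ∩ Rania ∩ Sofia ∩ Carlos: 11:00–11:20, 11:50–12:00.
Thandi ∩ Rania ∩ Sofia ∩ Carlos ∩ Brynn: 11:00–11:20, 11:50–12:00.
Windows ≥ 60 min: (none).

none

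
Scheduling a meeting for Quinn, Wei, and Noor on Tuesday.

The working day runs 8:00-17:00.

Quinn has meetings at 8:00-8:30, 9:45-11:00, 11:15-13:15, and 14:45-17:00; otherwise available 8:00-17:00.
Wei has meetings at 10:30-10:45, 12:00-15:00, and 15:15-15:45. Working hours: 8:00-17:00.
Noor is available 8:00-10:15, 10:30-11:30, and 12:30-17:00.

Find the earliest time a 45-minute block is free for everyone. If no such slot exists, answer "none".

08:30

Quinn free within 08:00–17:00: 08:30–09:45, 11:00–11:15, 13:15–14:45.
Wei free within 08:00–17:00: 08:00–10:30, 10:45–12:00, 15:00–15:15, 15:45–17:00.
Quinn ∩ Wei: 08:30–09:45, 11:00–11:15.
Quinn ∩ Wei ∩ Noor: 08:30–09:45, 11:00–11:15.
Windows ≥ 45 min: 08:30–09:45.
Earliest such window starts at 08:30.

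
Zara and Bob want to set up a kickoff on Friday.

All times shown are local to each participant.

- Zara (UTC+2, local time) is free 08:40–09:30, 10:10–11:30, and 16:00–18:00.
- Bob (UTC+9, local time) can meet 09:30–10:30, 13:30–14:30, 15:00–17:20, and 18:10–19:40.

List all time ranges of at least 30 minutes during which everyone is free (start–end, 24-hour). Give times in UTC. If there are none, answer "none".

06:40–07:30

Zara → UTC: 06:40–07:30, 08:10–09:30, 14:00–16:00.
Bob → UTC: 00:30–01:30, 04:30–05:30, 06:00–08:20, 09:10–10:40.
Zara ∩ Bob: 06:40–07:30, 08:10–08:20, 09:10–09:30.
Windows ≥ 30 min: 06:40–07:30.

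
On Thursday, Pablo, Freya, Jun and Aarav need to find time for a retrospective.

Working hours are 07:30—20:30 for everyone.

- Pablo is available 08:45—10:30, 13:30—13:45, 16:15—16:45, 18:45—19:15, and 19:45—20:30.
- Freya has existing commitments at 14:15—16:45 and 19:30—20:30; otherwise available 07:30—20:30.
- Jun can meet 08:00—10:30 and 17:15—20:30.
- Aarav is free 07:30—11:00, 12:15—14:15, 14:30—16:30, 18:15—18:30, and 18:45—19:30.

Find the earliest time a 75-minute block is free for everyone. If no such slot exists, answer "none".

08:45

Freya free within 07:30–20:30: 07:30–14:15, 16:45–19:30.
Pablo ∩ Freya: 08:45–10:30, 13:30–13:45, 18:45–19:15.
Pablo ∩ Freya ∩ Jun: 08:45–10:30, 18:45–19:15.
Pablo ∩ Freya ∩ Jun ∩ Aarav: 08:45–10:30, 18:45–19:15.
Windows ≥ 75 min: 08:45–10:30.
Earliest such window starts at 08:45.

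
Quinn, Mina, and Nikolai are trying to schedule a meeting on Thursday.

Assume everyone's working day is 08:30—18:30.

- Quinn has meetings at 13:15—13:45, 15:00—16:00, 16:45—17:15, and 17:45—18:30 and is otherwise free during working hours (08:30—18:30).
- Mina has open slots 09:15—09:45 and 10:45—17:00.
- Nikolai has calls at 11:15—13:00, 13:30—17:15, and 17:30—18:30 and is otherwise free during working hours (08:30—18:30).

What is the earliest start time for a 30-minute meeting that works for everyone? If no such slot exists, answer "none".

Quinn free within 08:30–18:30: 08:30–13:15, 13:45–15:00, 16:00–16:45, 17:15–17:45.
Nikolai free within 08:30–18:30: 08:30–11:15, 13:00–13:30, 17:15–17:30.
Quinn ∩ Mina: 09:15–09:45, 10:45–13:15, 13:45–15:00, 16:00–16:45.
Quinn ∩ Mina ∩ Nikolai: 09:15–09:45, 10:45–11:15, 13:00–13:15.
Windows ≥ 30 min: 09:15–09:45, 10:45–11:15.
Earliest such window starts at 09:15.

09:15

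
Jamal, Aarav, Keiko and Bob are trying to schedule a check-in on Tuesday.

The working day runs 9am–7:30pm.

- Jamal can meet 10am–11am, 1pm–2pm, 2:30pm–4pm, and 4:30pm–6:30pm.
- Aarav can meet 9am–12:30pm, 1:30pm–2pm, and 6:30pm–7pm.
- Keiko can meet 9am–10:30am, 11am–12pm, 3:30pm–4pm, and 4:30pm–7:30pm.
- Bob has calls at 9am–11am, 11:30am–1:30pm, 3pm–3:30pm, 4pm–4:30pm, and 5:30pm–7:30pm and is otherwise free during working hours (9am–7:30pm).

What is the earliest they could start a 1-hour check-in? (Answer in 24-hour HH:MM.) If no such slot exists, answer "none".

none

Bob free within 09:00–19:30: 11:00–11:30, 13:30–15:00, 15:30–16:00, 16:30–17:30.
Jamal ∩ Aarav: 10:00–11:00, 13:30–14:00.
Jamal ∩ Aarav ∩ Keiko: 10:00–10:30.
Jamal ∩ Aarav ∩ Keiko ∩ Bob: (none).
Windows ≥ 60 min: (none).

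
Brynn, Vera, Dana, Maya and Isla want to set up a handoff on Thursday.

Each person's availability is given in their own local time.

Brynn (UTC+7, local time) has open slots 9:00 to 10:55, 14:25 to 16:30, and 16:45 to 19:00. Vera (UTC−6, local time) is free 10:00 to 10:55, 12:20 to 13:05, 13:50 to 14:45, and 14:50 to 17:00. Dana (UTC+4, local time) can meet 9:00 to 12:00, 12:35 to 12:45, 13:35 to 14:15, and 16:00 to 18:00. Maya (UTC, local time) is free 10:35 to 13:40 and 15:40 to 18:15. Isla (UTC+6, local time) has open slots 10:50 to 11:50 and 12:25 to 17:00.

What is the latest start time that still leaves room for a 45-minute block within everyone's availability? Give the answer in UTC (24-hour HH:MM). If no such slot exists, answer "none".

none

Brynn → UTC: 02:00–03:55, 07:25–09:30, 09:45–12:00.
Vera → UTC: 16:00–16:55, 18:20–19:05, 19:50–20:45, 20:50–23:00.
Dana → UTC: 05:00–08:00, 08:35–08:45, 09:35–10:15, 12:00–14:00.
Maya → UTC: 10:35–13:40, 15:40–18:15.
Isla → UTC: 04:50–05:50, 06:25–11:00.
Brynn ∩ Vera: (none).
Brynn ∩ Vera ∩ Dana: (none).
Brynn ∩ Vera ∩ Dana ∩ Maya: (none).
Brynn ∩ Vera ∩ Dana ∩ Maya ∩ Isla: (none).
Windows ≥ 45 min: (none).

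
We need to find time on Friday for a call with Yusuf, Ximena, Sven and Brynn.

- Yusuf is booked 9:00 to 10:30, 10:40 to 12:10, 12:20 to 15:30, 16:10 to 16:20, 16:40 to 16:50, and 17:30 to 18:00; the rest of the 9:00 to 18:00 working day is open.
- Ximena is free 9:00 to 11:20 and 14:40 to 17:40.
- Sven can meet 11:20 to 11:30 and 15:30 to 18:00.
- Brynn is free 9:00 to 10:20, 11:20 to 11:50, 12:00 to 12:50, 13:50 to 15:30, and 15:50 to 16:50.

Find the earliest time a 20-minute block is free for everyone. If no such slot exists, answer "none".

15:50

Yusuf free within 09:00–18:00: 10:30–10:40, 12:10–12:20, 15:30–16:10, 16:20–16:40, 16:50–17:30.
Yusuf ∩ Ximena: 10:30–10:40, 15:30–16:10, 16:20–16:40, 16:50–17:30.
Yusuf ∩ Ximena ∩ Sven: 15:30–16:10, 16:20–16:40, 16:50–17:30.
Yusuf ∩ Ximena ∩ Sven ∩ Brynn: 15:50–16:10, 16:20–16:40.
Windows ≥ 20 min: 15:50–16:10, 16:20–16:40.
Earliest such window starts at 15:50.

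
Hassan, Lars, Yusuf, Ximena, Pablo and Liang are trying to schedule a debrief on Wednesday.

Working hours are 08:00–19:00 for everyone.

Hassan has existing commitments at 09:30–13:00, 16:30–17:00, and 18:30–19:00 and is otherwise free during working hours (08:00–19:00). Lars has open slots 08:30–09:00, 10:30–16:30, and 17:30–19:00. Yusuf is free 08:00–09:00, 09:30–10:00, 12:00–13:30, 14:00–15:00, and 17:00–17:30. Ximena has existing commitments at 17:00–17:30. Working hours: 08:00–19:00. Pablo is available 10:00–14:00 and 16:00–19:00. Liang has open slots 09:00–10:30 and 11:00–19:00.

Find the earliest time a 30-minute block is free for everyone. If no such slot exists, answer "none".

13:00

Hassan free within 08:00–19:00: 08:00–09:30, 13:00–16:30, 17:00–18:30.
Ximena free within 08:00–19:00: 08:00–17:00, 17:30–19:00.
Hassan ∩ Lars: 08:30–09:00, 13:00–16:30, 17:30–18:30.
Hassan ∩ Lars ∩ Yusuf: 08:30–09:00, 13:00–13:30, 14:00–15:00.
Hassan ∩ Lars ∩ Yusuf ∩ Ximena: 08:30–09:00, 13:00–13:30, 14:00–15:00.
Hassan ∩ Lars ∩ Yusuf ∩ Ximena ∩ Pablo: 13:00–13:30.
Hassan ∩ Lars ∩ Yusuf ∩ Ximena ∩ Pablo ∩ Liang: 13:00–13:30.
Windows ≥ 30 min: 13:00–13:30.
Earliest such window starts at 13:00.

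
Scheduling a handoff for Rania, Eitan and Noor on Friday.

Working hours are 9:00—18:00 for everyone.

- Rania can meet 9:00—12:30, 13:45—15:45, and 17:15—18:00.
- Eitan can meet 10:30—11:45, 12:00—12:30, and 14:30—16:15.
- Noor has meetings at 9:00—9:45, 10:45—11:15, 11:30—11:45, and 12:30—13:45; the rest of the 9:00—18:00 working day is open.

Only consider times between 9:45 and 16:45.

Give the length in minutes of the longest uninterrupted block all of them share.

75 minutes

Noor free within 09:00–18:00: 09:45–10:45, 11:15–11:30, 11:45–12:30, 13:45–18:00.
Rania ∩ Eitan: 10:30–11:45, 12:00–12:30, 14:30–15:45.
Rania ∩ Eitan ∩ Noor: 10:30–10:45, 11:15–11:30, 12:00–12:30, 14:30–15:45.
Restricted to 09:45–16:45: 10:30–10:45, 11:15–11:30, 12:00–12:30, 14:30–15:45.
Common window lengths: 15, 15, 30, 75 min; longest is 75.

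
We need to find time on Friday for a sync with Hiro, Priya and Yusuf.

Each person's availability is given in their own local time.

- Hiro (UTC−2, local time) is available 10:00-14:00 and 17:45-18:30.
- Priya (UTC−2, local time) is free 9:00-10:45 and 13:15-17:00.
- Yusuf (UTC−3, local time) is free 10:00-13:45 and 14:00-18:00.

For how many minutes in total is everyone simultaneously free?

Hiro → UTC: 12:00–16:00, 19:45–20:30.
Priya → UTC: 11:00–12:45, 15:15–19:00.
Yusuf → UTC: 13:00–16:45, 17:00–21:00.
Hiro ∩ Priya: 12:00–12:45, 15:15–16:00.
Hiro ∩ Priya ∩ Yusuf: 15:15–16:00.
Total common minutes: 45.

45 minutes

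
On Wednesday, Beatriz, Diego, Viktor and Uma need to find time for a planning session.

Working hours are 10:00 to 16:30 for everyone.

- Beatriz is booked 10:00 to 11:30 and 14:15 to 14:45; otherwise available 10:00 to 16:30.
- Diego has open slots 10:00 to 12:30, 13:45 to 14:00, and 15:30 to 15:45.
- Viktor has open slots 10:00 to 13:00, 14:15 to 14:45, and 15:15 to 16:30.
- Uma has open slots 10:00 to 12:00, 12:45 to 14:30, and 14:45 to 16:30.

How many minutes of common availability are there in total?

45 minutes

Beatriz free within 10:00–16:30: 11:30–14:15, 14:45–16:30.
Beatriz ∩ Diego: 11:30–12:30, 13:45–14:00, 15:30–15:45.
Beatriz ∩ Diego ∩ Viktor: 11:30–12:30, 15:30–15:45.
Beatriz ∩ Diego ∩ Viktor ∩ Uma: 11:30–12:00, 15:30–15:45.
Total common minutes: 30 + 15 = 45.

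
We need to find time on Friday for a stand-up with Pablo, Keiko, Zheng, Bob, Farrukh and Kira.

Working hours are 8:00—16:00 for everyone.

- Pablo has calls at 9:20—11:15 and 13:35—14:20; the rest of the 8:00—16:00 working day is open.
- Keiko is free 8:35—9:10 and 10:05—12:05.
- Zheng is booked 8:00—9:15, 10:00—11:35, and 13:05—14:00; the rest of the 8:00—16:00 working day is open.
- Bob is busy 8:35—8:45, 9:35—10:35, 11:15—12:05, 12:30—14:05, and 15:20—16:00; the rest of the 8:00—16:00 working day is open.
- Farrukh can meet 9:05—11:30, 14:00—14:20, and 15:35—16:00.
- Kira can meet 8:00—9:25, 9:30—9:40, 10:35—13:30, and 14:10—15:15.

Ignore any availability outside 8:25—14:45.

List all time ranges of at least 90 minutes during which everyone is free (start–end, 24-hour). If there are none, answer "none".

Pablo free within 08:00–16:00: 08:00–09:20, 11:15–13:35, 14:20–16:00.
Zheng free within 08:00–16:00: 09:15–10:00, 11:35–13:05, 14:00–16:00.
Bob free within 08:00–16:00: 08:00–08:35, 08:45–09:35, 10:35–11:15, 12:05–12:30, 14:05–15:20.
Pablo ∩ Keiko: 08:35–09:10, 11:15–12:05.
Pablo ∩ Keiko ∩ Zheng: 11:35–12:05.
Pablo ∩ Keiko ∩ Zheng ∩ Bob: (none).
Pablo ∩ Keiko ∩ Zheng ∩ Bob ∩ Farrukh: (none).
Pablo ∩ Keiko ∩ Zheng ∩ Bob ∩ Farrukh ∩ Kira: (none).
Restricted to 08:25–14:45: (none).
Windows ≥ 90 min: (none).

none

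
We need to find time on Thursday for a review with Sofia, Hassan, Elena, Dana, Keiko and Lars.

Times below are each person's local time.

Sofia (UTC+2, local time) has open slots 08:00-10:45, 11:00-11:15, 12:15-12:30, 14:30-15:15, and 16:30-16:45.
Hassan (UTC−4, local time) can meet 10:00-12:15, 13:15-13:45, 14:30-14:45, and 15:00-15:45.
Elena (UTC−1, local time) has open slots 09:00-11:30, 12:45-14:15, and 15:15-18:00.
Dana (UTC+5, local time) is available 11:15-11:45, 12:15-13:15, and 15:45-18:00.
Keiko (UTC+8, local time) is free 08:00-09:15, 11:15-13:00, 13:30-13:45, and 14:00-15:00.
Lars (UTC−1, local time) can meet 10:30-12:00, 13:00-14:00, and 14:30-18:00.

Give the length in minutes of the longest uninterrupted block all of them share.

0 minutes

Sofia → UTC: 06:00–08:45, 09:00–09:15, 10:15–10:30, 12:30–13:15, 14:30–14:45.
Hassan → UTC: 14:00–16:15, 17:15–17:45, 18:30–18:45, 19:00–19:45.
Elena → UTC: 10:00–12:30, 13:45–15:15, 16:15–19:00.
Dana → UTC: 06:15–06:45, 07:15–08:15, 10:45–13:00.
Keiko → UTC: 00:00–01:15, 03:15–05:00, 05:30–05:45, 06:00–07:00.
Lars → UTC: 11:30–13:00, 14:00–15:00, 15:30–19:00.
Sofia ∩ Hassan: 14:30–14:45.
Sofia ∩ Hassan ∩ Elena: 14:30–14:45.
Sofia ∩ Hassan ∩ Elena ∩ Dana: (none).
Sofia ∩ Hassan ∩ Elena ∩ Dana ∩ Keiko: (none).
Sofia ∩ Hassan ∩ Elena ∩ Dana ∩ Keiko ∩ Lars: (none).
No common window.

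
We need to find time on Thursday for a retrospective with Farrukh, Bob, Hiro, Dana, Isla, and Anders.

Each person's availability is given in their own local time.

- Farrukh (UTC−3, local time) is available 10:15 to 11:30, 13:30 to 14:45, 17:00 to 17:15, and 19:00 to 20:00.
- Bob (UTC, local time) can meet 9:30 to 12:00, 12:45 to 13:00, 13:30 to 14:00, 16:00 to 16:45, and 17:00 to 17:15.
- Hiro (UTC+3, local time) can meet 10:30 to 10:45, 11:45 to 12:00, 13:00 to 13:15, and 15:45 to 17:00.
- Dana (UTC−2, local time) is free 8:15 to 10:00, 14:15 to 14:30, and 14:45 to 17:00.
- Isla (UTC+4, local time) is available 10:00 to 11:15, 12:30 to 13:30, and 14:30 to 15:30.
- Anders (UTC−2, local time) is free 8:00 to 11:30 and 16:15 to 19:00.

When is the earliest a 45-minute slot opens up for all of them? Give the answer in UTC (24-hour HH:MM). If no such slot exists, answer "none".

Farrukh → UTC: 13:15–14:30, 16:30–17:45, 20:00–20:15, 22:00–23:00.
Bob → UTC: 09:30–12:00, 12:45–13:00, 13:30–14:00, 16:00–16:45, 17:00–17:15.
Hiro → UTC: 07:30–07:45, 08:45–09:00, 10:00–10:15, 12:45–14:00.
Dana → UTC: 10:15–12:00, 16:15–16:30, 16:45–19:00.
Isla → UTC: 06:00–07:15, 08:30–09:30, 10:30–11:30.
Anders → UTC: 10:00–13:30, 18:15–21:00.
Farrukh ∩ Bob: 13:30–14:00, 16:30–16:45, 17:00–17:15.
Farrukh ∩ Bob ∩ Hiro: 13:30–14:00.
Farrukh ∩ Bob ∩ Hiro ∩ Dana: (none).
Farrukh ∩ Bob ∩ Hiro ∩ Dana ∩ Isla: (none).
Farrukh ∩ Bob ∩ Hiro ∩ Dana ∩ Isla ∩ Anders: (none).
Windows ≥ 45 min: (none).

none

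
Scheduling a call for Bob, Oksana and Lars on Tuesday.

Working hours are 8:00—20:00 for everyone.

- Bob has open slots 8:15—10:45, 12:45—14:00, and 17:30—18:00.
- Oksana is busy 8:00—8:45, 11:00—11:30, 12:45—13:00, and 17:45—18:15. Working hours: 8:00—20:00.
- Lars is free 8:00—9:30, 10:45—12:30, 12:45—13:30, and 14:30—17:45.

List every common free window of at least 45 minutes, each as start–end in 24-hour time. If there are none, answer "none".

08:45–09:30

Oksana free within 08:00–20:00: 08:45–11:00, 11:30–12:45, 13:00–17:45, 18:15–20:00.
Bob ∩ Oksana: 08:45–10:45, 13:00–14:00, 17:30–17:45.
Bob ∩ Oksana ∩ Lars: 08:45–09:30, 13:00–13:30, 17:30–17:45.
Windows ≥ 45 min: 08:45–09:30.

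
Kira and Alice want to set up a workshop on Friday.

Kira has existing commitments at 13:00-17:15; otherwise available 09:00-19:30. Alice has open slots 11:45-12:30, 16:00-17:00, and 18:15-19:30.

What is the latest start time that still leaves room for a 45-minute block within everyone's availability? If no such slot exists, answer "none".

Kira free within 09:00–19:30: 09:00–13:00, 17:15–19:30.
Kira ∩ Alice: 11:45–12:30, 18:15–19:30.
Windows ≥ 45 min: 11:45–12:30, 18:15–19:30.
Latest start in the last window 18:15–19:30 is 19:30 − 45 min = 18:45.

18:45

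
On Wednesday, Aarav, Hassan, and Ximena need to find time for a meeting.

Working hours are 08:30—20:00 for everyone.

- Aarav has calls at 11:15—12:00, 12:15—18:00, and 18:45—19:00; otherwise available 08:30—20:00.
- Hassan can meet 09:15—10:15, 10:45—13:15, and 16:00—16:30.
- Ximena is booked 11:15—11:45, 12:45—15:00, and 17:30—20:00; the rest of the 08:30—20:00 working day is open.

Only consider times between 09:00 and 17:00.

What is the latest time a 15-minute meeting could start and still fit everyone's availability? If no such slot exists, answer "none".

12:00

Aarav free within 08:30–20:00: 08:30–11:15, 12:00–12:15, 18:00–18:45, 19:00–20:00.
Ximena free within 08:30–20:00: 08:30–11:15, 11:45–12:45, 15:00–17:30.
Aarav ∩ Hassan: 09:15–10:15, 10:45–11:15, 12:00–12:15.
Aarav ∩ Hassan ∩ Ximena: 09:15–10:15, 10:45–11:15, 12:00–12:15.
Restricted to 09:00–17:00: 09:15–10:15, 10:45–11:15, 12:00–12:15.
Windows ≥ 15 min: 09:15–10:15, 10:45–11:15, 12:00–12:15.
Latest start in the last window 12:00–12:15 is 12:15 − 15 min = 12:00.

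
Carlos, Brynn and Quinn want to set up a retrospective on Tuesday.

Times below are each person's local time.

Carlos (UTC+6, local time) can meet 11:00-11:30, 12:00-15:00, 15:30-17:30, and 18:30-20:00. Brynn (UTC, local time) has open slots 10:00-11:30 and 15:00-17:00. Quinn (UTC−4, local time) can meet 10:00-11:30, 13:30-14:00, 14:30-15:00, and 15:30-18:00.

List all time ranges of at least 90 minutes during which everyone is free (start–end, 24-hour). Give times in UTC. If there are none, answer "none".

Carlos → UTC: 05:00–05:30, 06:00–09:00, 09:30–11:30, 12:30–14:00.
Brynn → UTC: 10:00–11:30, 15:00–17:00.
Quinn → UTC: 14:00–15:30, 17:30–18:00, 18:30–19:00, 19:30–22:00.
Carlos ∩ Brynn: 10:00–11:30.
Carlos ∩ Brynn ∩ Quinn: (none).
Windows ≥ 90 min: (none).

none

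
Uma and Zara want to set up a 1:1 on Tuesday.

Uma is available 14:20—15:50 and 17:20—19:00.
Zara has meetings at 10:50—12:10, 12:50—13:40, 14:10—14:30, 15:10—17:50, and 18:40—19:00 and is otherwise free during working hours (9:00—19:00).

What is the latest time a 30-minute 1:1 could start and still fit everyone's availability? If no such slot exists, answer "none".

18:10

Zara free within 09:00–19:00: 09:00–10:50, 12:10–12:50, 13:40–14:10, 14:30–15:10, 17:50–18:40.
Uma ∩ Zara: 14:30–15:10, 17:50–18:40.
Windows ≥ 30 min: 14:30–15:10, 17:50–18:40.
Latest start in the last window 17:50–18:40 is 18:40 − 30 min = 18:10.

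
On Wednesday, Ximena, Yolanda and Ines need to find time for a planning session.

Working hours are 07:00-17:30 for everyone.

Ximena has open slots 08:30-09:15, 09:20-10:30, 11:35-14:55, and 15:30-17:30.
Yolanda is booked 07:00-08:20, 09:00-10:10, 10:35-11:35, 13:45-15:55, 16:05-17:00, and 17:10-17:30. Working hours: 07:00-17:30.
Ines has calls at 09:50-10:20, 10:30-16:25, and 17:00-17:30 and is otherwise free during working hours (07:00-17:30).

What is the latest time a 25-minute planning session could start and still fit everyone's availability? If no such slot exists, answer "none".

Yolanda free within 07:00–17:30: 08:20–09:00, 10:10–10:35, 11:35–13:45, 15:55–16:05, 17:00–17:10.
Ines free within 07:00–17:30: 07:00–09:50, 10:20–10:30, 16:25–17:00.
Ximena ∩ Yolanda: 08:30–09:00, 10:10–10:30, 11:35–13:45, 15:55–16:05, 17:00–17:10.
Ximena ∩ Yolanda ∩ Ines: 08:30–09:00, 10:20–10:30.
Windows ≥ 25 min: 08:30–09:00.
Latest start in the last window 08:30–09:00 is 09:00 − 25 min = 08:35.

08:35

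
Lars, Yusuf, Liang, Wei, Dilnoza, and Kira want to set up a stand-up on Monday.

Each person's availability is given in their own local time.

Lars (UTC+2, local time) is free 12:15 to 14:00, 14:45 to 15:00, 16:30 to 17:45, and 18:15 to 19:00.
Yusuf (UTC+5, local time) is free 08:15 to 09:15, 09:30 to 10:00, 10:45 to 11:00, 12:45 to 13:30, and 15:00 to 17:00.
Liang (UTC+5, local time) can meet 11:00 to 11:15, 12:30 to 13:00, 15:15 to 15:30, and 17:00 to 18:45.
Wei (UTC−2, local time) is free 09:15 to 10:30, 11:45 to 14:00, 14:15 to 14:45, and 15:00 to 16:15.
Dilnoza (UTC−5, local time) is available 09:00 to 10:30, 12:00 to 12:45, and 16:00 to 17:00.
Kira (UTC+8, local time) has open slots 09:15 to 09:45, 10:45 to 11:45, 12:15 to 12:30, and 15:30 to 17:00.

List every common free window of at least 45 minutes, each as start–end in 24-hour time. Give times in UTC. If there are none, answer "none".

none

Lars → UTC: 10:15–12:00, 12:45–13:00, 14:30–15:45, 16:15–17:00.
Yusuf → UTC: 03:15–04:15, 04:30–05:00, 05:45–06:00, 07:45–08:30, 10:00–12:00.
Liang → UTC: 06:00–06:15, 07:30–08:00, 10:15–10:30, 12:00–13:45.
Wei → UTC: 11:15–12:30, 13:45–16:00, 16:15–16:45, 17:00–18:15.
Dilnoza → UTC: 14:00–15:30, 17:00–17:45, 21:00–22:00.
Kira → UTC: 01:15–01:45, 02:45–03:45, 04:15–04:30, 07:30–09:00.
Lars ∩ Yusuf: 10:15–12:00.
Lars ∩ Yusuf ∩ Liang: 10:15–10:30.
Lars ∩ Yusuf ∩ Liang ∩ Wei: (none).
Lars ∩ Yusuf ∩ Liang ∩ Wei ∩ Dilnoza: (none).
Lars ∩ Yusuf ∩ Liang ∩ Wei ∩ Dilnoza ∩ Kira: (none).
Windows ≥ 45 min: (none).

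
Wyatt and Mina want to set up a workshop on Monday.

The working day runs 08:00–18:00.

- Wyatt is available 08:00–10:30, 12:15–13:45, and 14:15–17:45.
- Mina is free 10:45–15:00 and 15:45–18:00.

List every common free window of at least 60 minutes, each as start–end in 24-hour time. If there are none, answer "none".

12:15–13:45, 15:45–17:45

Wyatt ∩ Mina: 12:15–13:45, 14:15–15:00, 15:45–17:45.
Windows ≥ 60 min: 12:15–13:45, 15:45–17:45.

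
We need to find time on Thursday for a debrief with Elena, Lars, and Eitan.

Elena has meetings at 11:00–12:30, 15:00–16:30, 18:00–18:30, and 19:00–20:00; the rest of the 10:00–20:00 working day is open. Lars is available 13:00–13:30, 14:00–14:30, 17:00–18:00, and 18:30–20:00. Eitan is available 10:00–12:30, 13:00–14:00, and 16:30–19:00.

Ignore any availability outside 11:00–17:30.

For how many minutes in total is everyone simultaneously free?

Elena free within 10:00–20:00: 10:00–11:00, 12:30–15:00, 16:30–18:00, 18:30–19:00.
Elena ∩ Lars: 13:00–13:30, 14:00–14:30, 17:00–18:00, 18:30–19:00.
Elena ∩ Lars ∩ Eitan: 13:00–13:30, 17:00–18:00, 18:30–19:00.
Restricted to 11:00–17:30: 13:00–13:30, 17:00–17:30.
Total common minutes: 30 + 30 = 60.

60 minutes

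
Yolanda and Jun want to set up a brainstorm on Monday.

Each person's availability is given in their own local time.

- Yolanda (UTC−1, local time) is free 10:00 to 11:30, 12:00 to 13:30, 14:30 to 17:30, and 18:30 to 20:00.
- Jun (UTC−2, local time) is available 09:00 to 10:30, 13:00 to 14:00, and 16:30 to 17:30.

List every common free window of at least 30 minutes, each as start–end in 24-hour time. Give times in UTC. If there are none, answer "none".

11:00–12:30, 15:30–16:00

Yolanda → UTC: 11:00–12:30, 13:00–14:30, 15:30–18:30, 19:30–21:00.
Jun → UTC: 11:00–12:30, 15:00–16:00, 18:30–19:30.
Yolanda ∩ Jun: 11:00–12:30, 15:30–16:00.
Windows ≥ 30 min: 11:00–12:30, 15:30–16:00.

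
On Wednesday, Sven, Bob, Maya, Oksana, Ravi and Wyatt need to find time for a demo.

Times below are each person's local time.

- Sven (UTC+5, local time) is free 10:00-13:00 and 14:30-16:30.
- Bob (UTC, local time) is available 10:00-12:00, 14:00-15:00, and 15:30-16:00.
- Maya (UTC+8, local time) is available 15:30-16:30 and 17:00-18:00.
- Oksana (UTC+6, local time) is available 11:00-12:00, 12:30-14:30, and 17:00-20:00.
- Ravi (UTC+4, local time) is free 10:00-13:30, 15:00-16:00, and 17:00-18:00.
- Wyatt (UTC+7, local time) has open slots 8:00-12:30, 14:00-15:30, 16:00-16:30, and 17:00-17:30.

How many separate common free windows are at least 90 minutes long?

Sven → UTC: 05:00–08:00, 09:30–11:30.
Bob → UTC: 10:00–12:00, 14:00–15:00, 15:30–16:00.
Maya → UTC: 07:30–08:30, 09:00–10:00.
Oksana → UTC: 05:00–06:00, 06:30–08:30, 11:00–14:00.
Ravi → UTC: 06:00–09:30, 11:00–12:00, 13:00–14:00.
Wyatt → UTC: 01:00–05:30, 07:00–08:30, 09:00–09:30, 10:00–10:30.
Sven ∩ Bob: 10:00–11:30.
Sven ∩ Bob ∩ Maya: (none).
Sven ∩ Bob ∩ Maya ∩ Oksana: (none).
Sven ∩ Bob ∩ Maya ∩ Oksana ∩ Ravi: (none).
Sven ∩ Bob ∩ Maya ∩ Oksana ∩ Ravi ∩ Wyatt: (none).
Windows ≥ 90 min: (none).
That's 0 windows.

0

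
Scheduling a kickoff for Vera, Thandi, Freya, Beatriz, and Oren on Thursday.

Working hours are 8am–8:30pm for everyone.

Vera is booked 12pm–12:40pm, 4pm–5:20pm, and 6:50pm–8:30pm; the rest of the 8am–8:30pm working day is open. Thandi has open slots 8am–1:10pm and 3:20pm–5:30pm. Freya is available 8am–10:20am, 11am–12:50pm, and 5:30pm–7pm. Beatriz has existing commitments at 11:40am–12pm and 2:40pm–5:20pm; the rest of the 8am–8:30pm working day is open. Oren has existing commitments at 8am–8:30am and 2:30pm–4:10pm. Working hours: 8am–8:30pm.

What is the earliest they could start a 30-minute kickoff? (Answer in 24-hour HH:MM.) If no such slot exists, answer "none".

Vera free within 08:00–20:30: 08:00–12:00, 12:40–16:00, 17:20–18:50.
Beatriz free within 08:00–20:30: 08:00–11:40, 12:00–14:40, 17:20–20:30.
Oren free within 08:00–20:30: 08:30–14:30, 16:10–20:30.
Vera ∩ Thandi: 08:00–12:00, 12:40–13:10, 15:20–16:00, 17:20–17:30.
Vera ∩ Thandi ∩ Freya: 08:00–10:20, 11:00–12:00, 12:40–12:50.
Vera ∩ Thandi ∩ Freya ∩ Beatriz: 08:00–10:20, 11:00–11:40, 12:40–12:50.
Vera ∩ Thandi ∩ Freya ∩ Beatriz ∩ Oren: 08:30–10:20, 11:00–11:40, 12:40–12:50.
Windows ≥ 30 min: 08:30–10:20, 11:00–11:40.
Earliest such window starts at 08:30.

08:30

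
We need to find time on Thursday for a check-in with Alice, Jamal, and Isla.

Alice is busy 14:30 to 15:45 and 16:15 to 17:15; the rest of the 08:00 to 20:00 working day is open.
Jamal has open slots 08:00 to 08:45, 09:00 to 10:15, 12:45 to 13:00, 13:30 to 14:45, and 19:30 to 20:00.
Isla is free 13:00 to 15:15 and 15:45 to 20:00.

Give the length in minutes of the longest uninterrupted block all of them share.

60 minutes

Alice free within 08:00–20:00: 08:00–14:30, 15:45–16:15, 17:15–20:00.
Alice ∩ Jamal: 08:00–08:45, 09:00–10:15, 12:45–13:00, 13:30–14:30, 19:30–20:00.
Alice ∩ Jamal ∩ Isla: 13:30–14:30, 19:30–20:00.
Common window lengths: 60, 30 min; longest is 60.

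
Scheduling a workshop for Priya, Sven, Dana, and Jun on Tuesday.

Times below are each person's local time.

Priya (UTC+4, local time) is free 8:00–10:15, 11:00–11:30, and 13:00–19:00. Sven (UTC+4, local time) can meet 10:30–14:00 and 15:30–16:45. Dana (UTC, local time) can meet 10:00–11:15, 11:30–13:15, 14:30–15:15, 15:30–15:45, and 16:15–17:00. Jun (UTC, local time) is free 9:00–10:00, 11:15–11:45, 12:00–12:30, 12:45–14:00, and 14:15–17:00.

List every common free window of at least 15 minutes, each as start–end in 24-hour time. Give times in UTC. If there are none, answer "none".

11:30–11:45, 12:00–12:30

Priya → UTC: 04:00–06:15, 07:00–07:30, 09:00–15:00.
Sven → UTC: 06:30–10:00, 11:30–12:45.
Dana → UTC: 10:00–11:15, 11:30–13:15, 14:30–15:15, 15:30–15:45, 16:15–17:00.
Jun → UTC: 09:00–10:00, 11:15–11:45, 12:00–12:30, 12:45–14:00, 14:15–17:00.
Priya ∩ Sven: 07:00–07:30, 09:00–10:00, 11:30–12:45.
Priya ∩ Sven ∩ Dana: 11:30–12:45.
Priya ∩ Sven ∩ Dana ∩ Jun: 11:30–11:45, 12:00–12:30.
Windows ≥ 15 min: 11:30–11:45, 12:00–12:30.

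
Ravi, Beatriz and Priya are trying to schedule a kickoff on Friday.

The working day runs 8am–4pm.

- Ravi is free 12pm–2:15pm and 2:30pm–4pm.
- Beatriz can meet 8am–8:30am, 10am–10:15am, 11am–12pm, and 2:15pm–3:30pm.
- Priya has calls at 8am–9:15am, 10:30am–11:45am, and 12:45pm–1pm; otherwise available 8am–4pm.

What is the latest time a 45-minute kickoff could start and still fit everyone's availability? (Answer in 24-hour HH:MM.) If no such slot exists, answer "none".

14:45

Priya free within 08:00–16:00: 09:15–10:30, 11:45–12:45, 13:00–16:00.
Ravi ∩ Beatriz: 14:30–15:30.
Ravi ∩ Beatriz ∩ Priya: 14:30–15:30.
Windows ≥ 45 min: 14:30–15:30.
Latest start in the last window 14:30–15:30 is 15:30 − 45 min = 14:45.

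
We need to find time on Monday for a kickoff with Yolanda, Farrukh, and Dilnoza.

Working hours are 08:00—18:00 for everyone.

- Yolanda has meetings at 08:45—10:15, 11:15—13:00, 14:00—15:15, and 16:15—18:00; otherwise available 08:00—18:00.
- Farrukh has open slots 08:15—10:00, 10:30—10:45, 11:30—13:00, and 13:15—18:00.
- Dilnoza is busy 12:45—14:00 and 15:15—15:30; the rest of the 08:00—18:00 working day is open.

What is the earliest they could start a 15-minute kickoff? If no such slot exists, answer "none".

08:15

Yolanda free within 08:00–18:00: 08:00–08:45, 10:15–11:15, 13:00–14:00, 15:15–16:15.
Dilnoza free within 08:00–18:00: 08:00–12:45, 14:00–15:15, 15:30–18:00.
Yolanda ∩ Farrukh: 08:15–08:45, 10:30–10:45, 13:15–14:00, 15:15–16:15.
Yolanda ∩ Farrukh ∩ Dilnoza: 08:15–08:45, 10:30–10:45, 15:30–16:15.
Windows ≥ 15 min: 08:15–08:45, 10:30–10:45, 15:30–16:15.
Earliest such window starts at 08:15.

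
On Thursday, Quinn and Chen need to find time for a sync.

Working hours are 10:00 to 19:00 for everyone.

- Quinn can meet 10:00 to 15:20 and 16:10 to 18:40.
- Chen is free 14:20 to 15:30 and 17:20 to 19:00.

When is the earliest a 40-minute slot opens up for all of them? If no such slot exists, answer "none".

14:20

Quinn ∩ Chen: 14:20–15:20, 17:20–18:40.
Windows ≥ 40 min: 14:20–15:20, 17:20–18:40.
Earliest such window starts at 14:20.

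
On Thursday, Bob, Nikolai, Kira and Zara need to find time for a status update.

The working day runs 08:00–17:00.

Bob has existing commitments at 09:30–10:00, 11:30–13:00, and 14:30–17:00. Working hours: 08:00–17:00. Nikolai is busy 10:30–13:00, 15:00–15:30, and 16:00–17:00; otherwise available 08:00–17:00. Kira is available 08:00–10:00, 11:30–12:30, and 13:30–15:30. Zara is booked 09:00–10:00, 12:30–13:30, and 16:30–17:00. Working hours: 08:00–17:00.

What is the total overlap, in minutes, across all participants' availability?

120 minutes

Bob free within 08:00–17:00: 08:00–09:30, 10:00–11:30, 13:00–14:30.
Nikolai free within 08:00–17:00: 08:00–10:30, 13:00–15:00, 15:30–16:00.
Zara free within 08:00–17:00: 08:00–09:00, 10:00–12:30, 13:30–16:30.
Bob ∩ Nikolai: 08:00–09:30, 10:00–10:30, 13:00–14:30.
Bob ∩ Nikolai ∩ Kira: 08:00–09:30, 13:30–14:30.
Bob ∩ Nikolai ∩ Kira ∩ Zara: 08:00–09:00, 13:30–14:30.
Total common minutes: 60 + 60 = 120.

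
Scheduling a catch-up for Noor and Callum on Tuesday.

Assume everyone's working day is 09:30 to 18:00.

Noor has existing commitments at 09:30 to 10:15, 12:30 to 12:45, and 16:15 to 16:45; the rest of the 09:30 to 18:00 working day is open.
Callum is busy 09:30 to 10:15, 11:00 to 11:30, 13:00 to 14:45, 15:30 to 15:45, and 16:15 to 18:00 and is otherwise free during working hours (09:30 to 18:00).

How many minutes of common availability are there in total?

Noor free within 09:30–18:00: 10:15–12:30, 12:45–16:15, 16:45–18:00.
Callum free within 09:30–18:00: 10:15–11:00, 11:30–13:00, 14:45–15:30, 15:45–16:15.
Noor ∩ Callum: 10:15–11:00, 11:30–12:30, 12:45–13:00, 14:45–15:30, 15:45–16:15.
Total common minutes: 45 + 60 + 15 + 45 + 30 = 195.

195 minutes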